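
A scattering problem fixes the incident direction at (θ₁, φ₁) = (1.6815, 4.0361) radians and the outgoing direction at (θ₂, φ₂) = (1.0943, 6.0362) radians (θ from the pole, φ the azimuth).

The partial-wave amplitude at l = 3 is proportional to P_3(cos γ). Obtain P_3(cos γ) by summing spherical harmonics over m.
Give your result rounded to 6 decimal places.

0.444466

Addition theorem: P_3(cos γ) = (4π/7) Σ_m Y*_{lm}(Ω₁) Y_{lm}(Ω₂), m = −3…3:
  [-3]  conj(Y_{3,-3})(Ω₁) = (0.367381, -0.181137) ; Y_{3,-3}(Ω₂) = (0.215999, 0.197605) ; Δ = (0.115147, 0.033471)
  [-2]  conj(Y_{3,-2})(Ω₁) = (0.024145, -0.108884) ; Y_{3,-2}(Ω₂) = (0.325891, 0.175492) ; Δ = (0.026977, -0.031247)
  [-1]  conj(Y_{3,-1})(Ω₁) = (0.188772, 0.235218) ; Y_{3,-1}(Ω₂) = (0.014448, 0.003643) ; Δ = (0.001871, 0.004086)
  [+0]  conj(Y_{3,0})(Ω₁) = (0.121167, -0.000000) ; Y_{3,0}(Ω₂) = (-0.333448, 0.000000) ; Δ = (-0.040403, 0.000000)
  [+1]  conj(Y_{3,1})(Ω₁) = (-0.188772, 0.235218) ; Y_{3,1}(Ω₂) = (-0.014448, 0.003643) ; Δ = (0.001871, -0.004086)
  [+2]  conj(Y_{3,2})(Ω₁) = (0.024145, 0.108884) ; Y_{3,2}(Ω₂) = (0.325891, -0.175492) ; Δ = (0.026977, 0.031247)
  [+3]  conj(Y_{3,3})(Ω₁) = (-0.367381, -0.181137) ; Y_{3,3}(Ω₂) = (-0.215999, 0.197605) ; Δ = (0.115147, -0.033471)
Σ over m = (0.247587, 0.000000); ×(4π/7) → (0.444466, 0.000000). Real part: 0.444466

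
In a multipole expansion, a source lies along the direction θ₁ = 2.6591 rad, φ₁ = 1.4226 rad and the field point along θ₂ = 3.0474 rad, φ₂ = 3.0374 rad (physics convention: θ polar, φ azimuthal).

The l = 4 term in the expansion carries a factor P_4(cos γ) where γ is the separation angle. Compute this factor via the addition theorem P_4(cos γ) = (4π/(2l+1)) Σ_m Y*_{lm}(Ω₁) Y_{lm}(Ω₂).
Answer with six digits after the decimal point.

0.094639

Expand P_4 via completeness: Σ_{m} conj(Y_{4,m}) at Ω₁ times Y_{4,m} at Ω₂ —
  [-4]  conj(Y_{4,-4})(Ω₁) = 0.01701 - 0.01146j ; Y_{4,-4}(Ω₂) = 0.00003 + 0.00001j ; Δ = 0.00000 - 0.00000j
  [-3]  conj(Y_{4,-3})(Ω₁) = 0.04763 + 0.09999j ; Y_{4,-3}(Ω₂) = 0.00099 + 0.00032j ; Δ = 0.00002 + 0.00011j
  [-2]  conj(Y_{4,-2})(Ω₁) = -0.30947 + 0.09451j ; Y_{4,-2}(Ω₂) = 0.01719 + 0.00364j ; Δ = -0.00566 + 0.00050j
  [-1]  conj(Y_{4,-1})(Ω₁) = -0.07158 - 0.47945j ; Y_{4,-1}(Ω₂) = 0.17350 + 0.01814j ; Δ = -0.00372 - 0.08448j
  [+0]  conj(Y_{4,0})(Ω₁) = 0.10692 + 0.00000j ; Y_{4,0}(Ω₂) = 0.80914 + 0.00000j ; Δ = 0.08652 + 0.00000j
  [+1]  conj(Y_{4,1})(Ω₁) = 0.07158 - 0.47945j ; Y_{4,1}(Ω₂) = -0.17350 + 0.01814j ; Δ = -0.00372 + 0.08448j
  [+2]  conj(Y_{4,2})(Ω₁) = -0.30947 - 0.09451j ; Y_{4,2}(Ω₂) = 0.01719 - 0.00364j ; Δ = -0.00566 - 0.00050j
  [+3]  conj(Y_{4,3})(Ω₁) = -0.04763 + 0.09999j ; Y_{4,3}(Ω₂) = -0.00099 + 0.00032j ; Δ = 0.00002 - 0.00011j
  [+4]  conj(Y_{4,4})(Ω₁) = 0.01701 + 0.01146j ; Y_{4,4}(Ω₂) = 0.00003 - 0.00001j ; Δ = 0.00000 + 0.00000j
Accumulated sum 0.06778 + 0.00000j; after 4π/(2l+1) scaling, 0.09464 + 0.00000j ⇒ P_4 = 0.094639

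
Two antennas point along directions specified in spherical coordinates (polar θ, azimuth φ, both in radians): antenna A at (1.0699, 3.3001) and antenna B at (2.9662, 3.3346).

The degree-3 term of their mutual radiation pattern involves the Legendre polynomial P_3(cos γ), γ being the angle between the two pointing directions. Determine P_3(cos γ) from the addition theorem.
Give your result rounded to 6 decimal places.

0.397990

Summing Y*_{l m}(θ₁,φ₁)·Y_{l m}(θ₂,φ₂) over m ∈ [−3, 3]; prefactor 4π/(2·3+1) = 1.795196:
  term(m=-3) = +0.000621-0.000064i   from Y*(Ω₁)=-0.250336-0.128906i, Y(Ω₂)=-0.001855+0.001213i
  term(m=-2) = -0.011542+0.000798i   from Y*(Ω₁)=+0.358781+0.117709i, Y(Ω₂)=-0.028386+0.011536i
  term(m=-1) = +0.009407-0.000325i   from Y*(Ω₁)=-0.042833-0.006847i, Y(Ω₂)=-0.212959+0.041621i
  term(m=+0) = +0.224727+0.000000i   from Y*(Ω₁)=-0.330986-0.000000i, Y(Ω₂)=-0.678961+0.000000i
  term(m=+1) = +0.009407+0.000325i   from Y*(Ω₁)=+0.042833-0.006847i, Y(Ω₂)=+0.212959+0.041621i
  term(m=+2) = -0.011542-0.000798i   from Y*(Ω₁)=+0.358781-0.117709i, Y(Ω₂)=-0.028386-0.011536i
  term(m=+3) = +0.000621+0.000064i   from Y*(Ω₁)=+0.250336-0.128906i, Y(Ω₂)=+0.001855+0.001213i
Σ over m = +0.221697+0.000000i; ×(4π/7) → +0.397990+0.000000i. Real part: 0.397990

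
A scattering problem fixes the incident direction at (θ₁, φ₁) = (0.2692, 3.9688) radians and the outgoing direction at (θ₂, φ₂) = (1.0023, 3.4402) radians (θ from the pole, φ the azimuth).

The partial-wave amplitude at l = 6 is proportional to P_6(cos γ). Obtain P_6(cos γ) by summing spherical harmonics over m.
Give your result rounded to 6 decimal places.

-0.165944

Summing Y*_{l m}(θ₁,φ₁)·Y_{l m}(θ₂,φ₂) over m ∈ [−6, 6]; prefactor 4π/(2·6+1) = 0.966644:
  term(m=-6) = -0.000030-0.000001i   from Y*(Ω₁)=+0.000042-0.000166i, Y(Ω₂)=-0.037901-0.168818i
  term(m=-5) = -0.000722+0.000393i   from Y*(Ω₁)=+0.001170+0.001800i, Y(Ω₂)=-0.029744+0.381743i
  term(m=-4) = -0.003353+0.005547i   from Y*(Ω₁)=-0.016233-0.002740i, Y(Ω₂)=+0.144716-0.366178i
  term(m=-3) = -0.000051+0.003370i   from Y*(Ω₁)=+0.067398-0.052305i, Y(Ω₂)=-0.024683+0.030839i
  term(m=-2) = -0.048305-0.085633i   from Y*(Ω₁)=-0.024571+0.293164i, Y(Ω₂)=-0.276349+0.187933i
  term(m=-1) = -0.088401-0.051630i   from Y*(Ω₁)=-0.401732-0.436812i, Y(Ω₂)=+0.164870-0.050749i
  term(m=+0) = +0.110051+0.000000i   from Y*(Ω₁)=+0.376716-0.000000i, Y(Ω₂)=+0.292133+0.000000i
  term(m=+1) = -0.088401+0.051630i   from Y*(Ω₁)=+0.401732-0.436812i, Y(Ω₂)=-0.164870-0.050749i
  term(m=+2) = -0.048305+0.085633i   from Y*(Ω₁)=-0.024571-0.293164i, Y(Ω₂)=-0.276349-0.187933i
  term(m=+3) = -0.000051-0.003370i   from Y*(Ω₁)=-0.067398-0.052305i, Y(Ω₂)=+0.024683+0.030839i
  term(m=+4) = -0.003353-0.005547i   from Y*(Ω₁)=-0.016233+0.002740i, Y(Ω₂)=+0.144716+0.366178i
  term(m=+5) = -0.000722-0.000393i   from Y*(Ω₁)=-0.001170+0.001800i, Y(Ω₂)=+0.029744+0.381743i
  term(m=+6) = -0.000030+0.000001i   from Y*(Ω₁)=+0.000042+0.000166i, Y(Ω₂)=-0.037901+0.168818i
Σ over m = -0.171670+0.000000i; ×(4π/13) → -0.165944+0.000000i. Real part: -0.165944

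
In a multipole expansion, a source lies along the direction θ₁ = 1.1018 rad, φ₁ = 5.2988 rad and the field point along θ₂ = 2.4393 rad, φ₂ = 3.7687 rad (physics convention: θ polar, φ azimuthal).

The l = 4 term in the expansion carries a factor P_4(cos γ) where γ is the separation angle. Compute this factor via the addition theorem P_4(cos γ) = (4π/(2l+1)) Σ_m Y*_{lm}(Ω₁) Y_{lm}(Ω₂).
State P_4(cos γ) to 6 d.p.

Expand P_4 via completeness: Σ_{m} conj(Y_{4,m}) at Ω₁ times Y_{4,m} at Ω₂ —
  m=-4: -0.19602 + 0.20020j × -0.06212 - 0.04559j = 0.02130 - 0.00350j  (running Σ = 0.02130 - 0.00350j)
  m=-3: -0.39445 - 0.07522j × -0.07870 - 0.24523j = 0.01260 + 0.10265j  (running Σ = 0.03390 + 0.09915j)
  m=-2: -0.04437 - 0.10553j × 0.13381 - 0.40844j = -0.04904 + 0.00400j  (running Σ = -0.01514 + 0.10315j)
  m=-1: -0.16571 + 0.24942j × 0.20383 - 0.14772j = 0.00307 + 0.07532j  (running Σ = -0.01207 + 0.17847j)
  m=0: -0.17646 + 0.00000j × -0.27471 + 0.00000j = 0.04848 + 0.00000j  (running Σ = 0.03640 + 0.17847j)
  m=1: 0.16571 + 0.24942j × -0.20383 - 0.14772j = 0.00307 - 0.07532j  (running Σ = 0.03947 + 0.10315j)
  m=2: -0.04437 + 0.10553j × 0.13381 + 0.40844j = -0.04904 - 0.00400j  (running Σ = -0.00957 + 0.09915j)
  m=3: 0.39445 - 0.07522j × 0.07870 - 0.24523j = 0.01260 - 0.10265j  (running Σ = 0.00302 - 0.00350j)
  m=4: -0.19602 - 0.20020j × -0.06212 + 0.04559j = 0.02130 + 0.00350j  (running Σ = 0.02433 + 0.00000j)
Σ over m = 0.02433 + 0.00000j; ×(4π/9) → 0.03397 + 0.00000j. Real part: 0.033968

0.033968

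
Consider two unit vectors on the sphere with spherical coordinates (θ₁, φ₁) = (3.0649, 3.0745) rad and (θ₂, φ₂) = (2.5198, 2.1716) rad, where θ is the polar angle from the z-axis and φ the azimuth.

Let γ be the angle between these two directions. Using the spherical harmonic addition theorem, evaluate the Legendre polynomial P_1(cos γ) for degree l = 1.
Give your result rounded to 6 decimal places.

Addition theorem: P_1(cos γ) = (4π/3) Σ_m Y*_{lm}(Ω₁) Y_{lm}(Ω₂), m = −1…1:
  [-1]  conj(Y_{1,-1})(Ω₁) = -0.02641 + 0.00177j ; Y_{1,-1}(Ω₂) = -0.11377 - 0.16601j ; Δ = 0.00330 + 0.00418j
  [+0]  conj(Y_{1,0})(Ω₁) = -0.48717 + 0.00000j ; Y_{1,0}(Ω₂) = -0.39715 + 0.00000j ; Δ = 0.19348 + 0.00000j
  [+1]  conj(Y_{1,1})(Ω₁) = 0.02641 + 0.00177j ; Y_{1,1}(Ω₂) = 0.11377 - 0.16601j ; Δ = 0.00330 - 0.00418j
Total Σ_m = 0.20008 + 0.00000j. Multiply by 4.188790: 0.83809 + 0.00000j. P_1(cos γ) = 0.838087

0.838087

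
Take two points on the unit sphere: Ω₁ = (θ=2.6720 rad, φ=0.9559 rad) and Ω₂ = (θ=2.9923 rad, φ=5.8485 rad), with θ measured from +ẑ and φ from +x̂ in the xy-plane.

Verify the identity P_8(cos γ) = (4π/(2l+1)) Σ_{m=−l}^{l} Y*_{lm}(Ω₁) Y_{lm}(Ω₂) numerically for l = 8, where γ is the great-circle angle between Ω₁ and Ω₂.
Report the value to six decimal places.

Term-by-term m-sum for l=8 (normalisation 4π/17 = 0.739198):
  m=-8: Y*=+0.000186+0.000887i  Y=-0.000000-0.000000i  product +0.000000-0.000000i
  m=-7: Y*=-0.006558-0.002835i  Y=+0.000003-0.000000i  product -0.000000-0.000000i
  m=-6: Y*=+0.030155-0.018397i  Y=-0.000048+0.000028i  product -0.000001+0.000002i
  m=-5: Y*=-0.008239+0.122578i  Y=+0.000387-0.000563i  product +0.000066+0.000052i
  m=-4: Y*=-0.235987-0.191618i  Y=-0.001044+0.006159i  product +0.001427-0.001253i
  m=-3: Y*=+0.485518-0.136408i  Y=-0.011139-0.040766i  product -0.010969-0.018273i
  m=-2: Y*=-0.148536+0.418570i  Y=+0.130061+0.153968i  product -0.083765+0.031570i
  m=-1: Y*=+0.041102+0.058200i  Y=-0.543837-0.252506i  product -0.007657-0.042030i
  m=+0: Y*=-0.471026-0.000000i  Y=+0.740868+0.000000i  product -0.348968-0.000000i
  m=+1: Y*=-0.041102+0.058200i  Y=+0.543837-0.252506i  product -0.007657+0.042030i
  m=+2: Y*=-0.148536-0.418570i  Y=+0.130061-0.153968i  product -0.083765-0.031570i
  m=+3: Y*=-0.485518-0.136408i  Y=+0.011139-0.040766i  product -0.010969+0.018273i
  m=+4: Y*=-0.235987+0.191618i  Y=-0.001044-0.006159i  product +0.001427+0.001253i
  m=+5: Y*=+0.008239+0.122578i  Y=-0.000387-0.000563i  product +0.000066-0.000052i
  m=+6: Y*=+0.030155+0.018397i  Y=-0.000048-0.000028i  product -0.000001-0.000002i
  m=+7: Y*=+0.006558-0.002835i  Y=-0.000003-0.000000i  product -0.000000+0.000000i
  m=+8: Y*=+0.000186-0.000887i  Y=-0.000000+0.000000i  product +0.000000+0.000000i
Σ over m = -0.550768-0.000000i; ×(4π/17) → -0.407127-0.000000i. Real part: -0.407127

-0.407127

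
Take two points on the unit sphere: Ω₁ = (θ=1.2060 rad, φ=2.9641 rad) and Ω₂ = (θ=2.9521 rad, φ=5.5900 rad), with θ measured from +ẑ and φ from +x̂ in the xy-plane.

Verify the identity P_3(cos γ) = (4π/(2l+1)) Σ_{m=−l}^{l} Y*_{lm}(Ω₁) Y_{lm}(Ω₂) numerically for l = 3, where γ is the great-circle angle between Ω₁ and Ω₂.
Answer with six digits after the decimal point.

0.436160

Term-by-term m-sum for l=3 (normalisation 4π/7 = 1.795196):
  term(m=-3) = -0.000022-0.000948i   from Y*(Ω₁)=-0.293066+0.172689i, Y(Ω₂)=-0.001358+0.002435i
  term(m=-2) = -0.005820-0.009722i   from Y*(Ω₁)=+0.298358-0.110598i, Y(Ω₂)=-0.006530-0.035007i
  term(m=-1) = +0.022224+0.012598i   from Y*(Ω₁)=+0.108056-0.019383i, Y(Ω₂)=+0.178995+0.148692i
  term(m=+0) = +0.210197+0.000000i   from Y*(Ω₁)=-0.314678-0.000000i, Y(Ω₂)=-0.667977+0.000000i
  term(m=+1) = +0.022224-0.012598i   from Y*(Ω₁)=-0.108056-0.019383i, Y(Ω₂)=-0.178995+0.148692i
  term(m=+2) = -0.005820+0.009722i   from Y*(Ω₁)=+0.298358+0.110598i, Y(Ω₂)=-0.006530+0.035007i
  term(m=+3) = -0.000022+0.000948i   from Y*(Ω₁)=+0.293066+0.172689i, Y(Ω₂)=+0.001358+0.002435i
Σ over m = +0.242959+0.000000i; ×(4π/7) → +0.436160+0.000000i. Real part: 0.436160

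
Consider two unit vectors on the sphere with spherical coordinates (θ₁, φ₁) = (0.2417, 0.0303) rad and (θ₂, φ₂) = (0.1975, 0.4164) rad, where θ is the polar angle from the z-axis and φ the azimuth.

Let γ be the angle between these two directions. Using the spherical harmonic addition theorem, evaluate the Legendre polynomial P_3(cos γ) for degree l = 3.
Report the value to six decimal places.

0.973543

Addition theorem: P_3(cos γ) = (4π/7) Σ_m Y*_{lm}(Ω₁) Y_{lm}(Ω₂), m = −3…3:
  term(m=-3) = 0.00001 - 0.00002j   from Y*(Ω₁)=0.00570 + 0.00052j, Y(Ω₂)=0.00100 - 0.00299j
  term(m=-2) = 0.00157 - 0.00153j   from Y*(Ω₁)=0.05674 + 0.00344j, Y(Ω₂)=0.02596 - 0.02854j
  term(m=-1) = 0.06425 - 0.02612j   from Y*(Ω₁)=0.28713 + 0.00870j, Y(Ω₂)=0.22082 - 0.09766j
  term(m=+0) = 0.41064 + 0.00000j   from Y*(Ω₁)=0.62087 + 0.00000j, Y(Ω₂)=0.66140 + 0.00000j
  term(m=+1) = 0.06425 + 0.02612j   from Y*(Ω₁)=-0.28713 + 0.00870j, Y(Ω₂)=-0.22082 - 0.09766j
  term(m=+2) = 0.00157 + 0.00153j   from Y*(Ω₁)=0.05674 - 0.00344j, Y(Ω₂)=0.02596 + 0.02854j
  term(m=+3) = 0.00001 + 0.00002j   from Y*(Ω₁)=-0.00570 + 0.00052j, Y(Ω₂)=-0.00100 - 0.00299j
Total Σ_m = 0.54230 - 0.00000j. Multiply by 1.795196: 0.97354 - 0.00000j. P_3(cos γ) = 0.973543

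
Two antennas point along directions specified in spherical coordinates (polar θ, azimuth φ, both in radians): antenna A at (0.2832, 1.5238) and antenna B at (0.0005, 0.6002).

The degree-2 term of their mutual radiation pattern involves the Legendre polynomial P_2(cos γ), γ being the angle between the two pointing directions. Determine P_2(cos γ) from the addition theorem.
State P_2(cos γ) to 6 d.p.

0.883121

Expand P_2 via completeness: Σ_{m} conj(Y_{2,m}) at Ω₁ times Y_{2,m} at Ω₂ —
  [-2]  conj(Y_{2,-2})(Ω₁) = -0.030028+0.002831i ; Y_{2,-2}(Ω₂) = +0.000000-0.000000i ; Δ = -0.000000+0.000000i
  [-1]  conj(Y_{2,-1})(Ω₁) = +0.009738+0.207045i ; Y_{2,-1}(Ω₂) = +0.000319-0.000218i ; Δ = +0.000048+0.000064i
  [+0]  conj(Y_{2,0})(Ω₁) = +0.556905-0.000000i ; Y_{2,0}(Ω₂) = +0.630783+0.000000i ; Δ = +0.351286+0.000000i
  [+1]  conj(Y_{2,1})(Ω₁) = -0.009738+0.207045i ; Y_{2,1}(Ω₂) = -0.000319-0.000218i ; Δ = +0.000048-0.000064i
  [+2]  conj(Y_{2,2})(Ω₁) = -0.030028-0.002831i ; Y_{2,2}(Ω₂) = +0.000000+0.000000i ; Δ = -0.000000-0.000000i
Accumulated sum +0.351383-0.000000i; after 4π/(2l+1) scaling, +0.883121-0.000000i ⇒ P_2 = 0.883121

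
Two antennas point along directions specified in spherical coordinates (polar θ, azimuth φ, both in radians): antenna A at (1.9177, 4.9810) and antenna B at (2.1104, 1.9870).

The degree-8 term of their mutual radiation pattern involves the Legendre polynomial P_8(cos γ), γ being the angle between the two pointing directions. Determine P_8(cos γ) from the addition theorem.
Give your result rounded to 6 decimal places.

Addition theorem: P_8(cos γ) = (4π/17) Σ_m Y*_{lm}(Ω₁) Y_{lm}(Ω₂), m = −8…8:
  m=-8: Y*=(-0.172311, 0.264100)  Y=(-0.148590, 0.028274)  product (0.018136, -0.044115)
  m=-7: Y*=(0.434348, 0.138885)  Y=(-0.081959, 0.352952)  product (-0.084619, 0.141921)
  m=-6: Y*=(0.007808, -0.190935)  Y=(0.355135, 0.266834)  product (0.053721, -0.065724)
  m=-5: Y*=(0.250832, -0.058133)  Y=(0.162626, -0.091013)  product (0.035501, -0.032283)
  m=-4: Y*=(-0.143260, -0.264524)  Y=(0.022948, 0.243363)  product (0.061088, -0.040935)
  m=-3: Y*=(0.091892, -0.088211)  Y=(0.307982, 0.102809)  product (0.037370, -0.017720)
  m=-2: Y*=(-0.275641, -0.164189)  Y=(-0.060211, 0.066156)  product (0.027459, -0.008349)
  m=-1: Y*=(0.018108, -0.065785)  Y=(0.137818, 0.311787)  product (0.023007, -0.003420)
  m=+0: Y*=(-0.322163, -0.000000)  Y=(-0.040083, 0.000000)  product (0.012913, 0.000000)
  m=+1: Y*=(-0.018108, -0.065785)  Y=(-0.137818, 0.311787)  product (0.023007, 0.003420)
  m=+2: Y*=(-0.275641, 0.164189)  Y=(-0.060211, -0.066156)  product (0.027459, 0.008349)
  m=+3: Y*=(-0.091892, -0.088211)  Y=(-0.307982, 0.102809)  product (0.037370, 0.017720)
  m=+4: Y*=(-0.143260, 0.264524)  Y=(0.022948, -0.243363)  product (0.061088, 0.040935)
  m=+5: Y*=(-0.250832, -0.058133)  Y=(-0.162626, -0.091013)  product (0.035501, 0.032283)
  m=+6: Y*=(0.007808, 0.190935)  Y=(0.355135, -0.266834)  product (0.053721, 0.065724)
  m=+7: Y*=(-0.434348, 0.138885)  Y=(0.081959, 0.352952)  product (-0.084619, -0.141921)
  m=+8: Y*=(-0.172311, -0.264100)  Y=(-0.148590, -0.028274)  product (0.018136, 0.044115)
Accumulated sum (0.356238, 0.000000); after 4π/(2l+1) scaling, (0.263331, 0.000000) ⇒ P_8 = 0.263331

0.263331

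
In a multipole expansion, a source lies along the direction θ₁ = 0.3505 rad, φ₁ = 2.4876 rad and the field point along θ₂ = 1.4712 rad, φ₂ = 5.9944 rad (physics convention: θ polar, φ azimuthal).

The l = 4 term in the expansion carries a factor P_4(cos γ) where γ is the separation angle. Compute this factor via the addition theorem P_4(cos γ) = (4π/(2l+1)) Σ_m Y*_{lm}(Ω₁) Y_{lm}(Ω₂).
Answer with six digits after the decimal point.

Expand P_4 via completeness: Σ_{m} conj(Y_{4,m}) at Ω₁ times Y_{4,m} at Ω₂ —
  m=-4: Y*=(-0.005321, -0.003087)  Y=(0.175174, 0.396886)  product (0.000293, -0.002653)
  m=-3: Y*=(0.018146, 0.043996)  Y=(0.079406, 0.093429)  product (-0.002670, 0.005189)
  m=-2: Y*=(0.053023, -0.197086)  Y=(-0.258286, -0.168325)  product (-0.046869, 0.041979)
  m=-1: Y*=(-0.384411, 0.294660)  Y=(-0.131500, -0.039068)  product (0.062062, -0.023730)
  m=+0: Y*=(0.398862, -0.000000)  Y=(0.286343, 0.000000)  product (0.114211, 0.000000)
  m=+1: Y*=(0.384411, 0.294660)  Y=(0.131500, -0.039068)  product (0.062062, 0.023730)
  m=+2: Y*=(0.053023, 0.197086)  Y=(-0.258286, 0.168325)  product (-0.046869, -0.041979)
  m=+3: Y*=(-0.018146, 0.043996)  Y=(-0.079406, 0.093429)  product (-0.002670, -0.005189)
  m=+4: Y*=(-0.005321, 0.003087)  Y=(0.175174, -0.396886)  product (0.000293, 0.002653)
Accumulated sum (0.139842, 0.000000); after 4π/(2l+1) scaling, (0.195257, 0.000000) ⇒ P_4 = 0.195257

0.195257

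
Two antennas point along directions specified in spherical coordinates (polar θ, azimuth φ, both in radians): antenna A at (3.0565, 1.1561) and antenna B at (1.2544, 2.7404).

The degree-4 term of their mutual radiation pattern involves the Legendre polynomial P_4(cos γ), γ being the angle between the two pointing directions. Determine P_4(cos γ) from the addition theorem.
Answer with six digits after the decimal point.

0.053028

Addition theorem: P_4(cos γ) = (4π/9) Σ_m Y*_{lm}(Ω₁) Y_{lm}(Ω₂), m = −4…4:
  term(m=-4) = +0.000008-0.000000i   from Y*(Ω₁)=-0.000002-0.000023i, Y(Ω₂)=-0.012262+0.360788i
  term(m=-3) = -0.000010-0.000256i   from Y*(Ω₁)=+0.000725+0.000246i, Y(Ω₂)=-0.120016-0.312000i
  term(m=-2) = +0.001400-0.000038i   from Y*(Ω₁)=-0.009708+0.010603i, Y(Ω₂)=-0.067683-0.070023i
  term(m=-1) = -0.000694-0.051398i   from Y*(Ω₁)=-0.063750-0.144812i, Y(Ω₂)=+0.299078+0.126869i
  term(m=+0) = +0.036572+0.000000i   from Y*(Ω₁)=+0.815913-0.000000i, Y(Ω₂)=+0.044823+0.000000i
  term(m=+1) = -0.000694+0.051398i   from Y*(Ω₁)=+0.063750-0.144812i, Y(Ω₂)=-0.299078+0.126869i
  term(m=+2) = +0.001400+0.000038i   from Y*(Ω₁)=-0.009708-0.010603i, Y(Ω₂)=-0.067683+0.070023i
  term(m=+3) = -0.000010+0.000256i   from Y*(Ω₁)=-0.000725+0.000246i, Y(Ω₂)=+0.120016-0.312000i
  term(m=+4) = +0.000008+0.000000i   from Y*(Ω₁)=-0.000002+0.000023i, Y(Ω₂)=-0.012262-0.360788i
Accumulated sum +0.037978-0.000000i; after 4π/(2l+1) scaling, +0.053028-0.000000i ⇒ P_4 = 0.053028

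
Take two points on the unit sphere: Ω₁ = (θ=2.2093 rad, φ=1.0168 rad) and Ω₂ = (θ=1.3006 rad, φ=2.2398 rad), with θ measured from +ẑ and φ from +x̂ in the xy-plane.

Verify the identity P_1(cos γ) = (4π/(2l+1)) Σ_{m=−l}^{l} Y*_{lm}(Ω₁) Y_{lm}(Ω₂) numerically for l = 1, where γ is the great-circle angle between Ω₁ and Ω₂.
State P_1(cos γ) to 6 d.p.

Term-by-term m-sum for l=1 (normalisation 4π/3 = 4.188790):
  [-1]  conj(Y_{1,-1})(Ω₁) = (0.145952, 0.235933) ; Y_{1,-1}(Ω₂) = (-0.206503, -0.261186) ; Δ = (0.031483, -0.086841)
  [+0]  conj(Y_{1,0})(Ω₁) = (-0.291204, -0.000000) ; Y_{1,0}(Ω₂) = (0.130418, 0.000000) ; Δ = (-0.037978, -0.000000)
  [+1]  conj(Y_{1,1})(Ω₁) = (-0.145952, 0.235933) ; Y_{1,1}(Ω₂) = (0.206503, -0.261186) ; Δ = (0.031483, 0.086841)
Σ over m = (0.024987, 0.000000); ×(4π/3) → (0.104667, 0.000000). Real part: 0.104667

0.104667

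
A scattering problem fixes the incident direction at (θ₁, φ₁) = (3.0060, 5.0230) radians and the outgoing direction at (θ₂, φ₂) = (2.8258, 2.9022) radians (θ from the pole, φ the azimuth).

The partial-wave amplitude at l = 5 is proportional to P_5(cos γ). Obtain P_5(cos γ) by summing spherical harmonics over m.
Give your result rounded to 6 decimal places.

0.100821

Summing Y*_{l m}(θ₁,φ₁)·Y_{l m}(θ₂,φ₂) over m ∈ [−5, 5]; prefactor 4π/(2·5+1) = 1.142397:
  m=-5: Y*=0.00002 - 0.00000j  Y=-0.00049 - 0.00125j  product -0.00000 - 0.00000j
  m=-4: Y*=-0.00016 - 0.00046j  Y=-0.00747 - 0.01061j  product -0.00000 + 0.00001j
  m=-3: Y*=-0.00537 + 0.00399j  Y=-0.05565 - 0.04863j  product 0.00049 + 0.00004j
  m=-2: Y*=0.04854 + 0.03474j  Y=-0.23592 - 0.12246j  product -0.00720 - 0.01414j
  m=-1: Y*=0.09918 - 0.30898j  Y=-0.53097 - 0.12959j  product -0.09271 + 0.15121j
  m=+0: Y*=-0.81088 + 0.00000j  Y=-0.35403 + 0.00000j  product 0.28708 + 0.00000j
  m=+1: Y*=-0.09918 - 0.30898j  Y=0.53097 - 0.12959j  product -0.09271 - 0.15121j
  m=+2: Y*=0.04854 - 0.03474j  Y=-0.23592 + 0.12246j  product -0.00720 + 0.01414j
  m=+3: Y*=0.00537 + 0.00399j  Y=0.05565 - 0.04863j  product 0.00049 - 0.00004j
  m=+4: Y*=-0.00016 + 0.00046j  Y=-0.00747 + 0.01061j  product -0.00000 - 0.00001j
  m=+5: Y*=-0.00002 - 0.00000j  Y=0.00049 - 0.00125j  product -0.00000 + 0.00000j
Σ over m = 0.08825 + 0.00000j; ×(4π/11) → 0.10082 + 0.00000j. Real part: 0.100821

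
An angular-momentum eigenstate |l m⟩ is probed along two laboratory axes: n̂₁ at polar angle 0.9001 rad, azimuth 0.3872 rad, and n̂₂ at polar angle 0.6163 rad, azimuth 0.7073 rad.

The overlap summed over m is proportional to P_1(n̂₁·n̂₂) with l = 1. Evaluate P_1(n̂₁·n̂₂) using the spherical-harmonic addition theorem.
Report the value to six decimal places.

Term-by-term m-sum for l=1 (normalisation 4π/3 = 4.188790):
  m=-1: +0.250620+0.102199i × +0.151798-0.129763i = +0.051305-0.017008i  (running Σ = +0.051305-0.017008i)
  m=0: +0.303682-0.000000i × +0.398711+0.000000i = +0.121081+0.000000i  (running Σ = +0.172386-0.017008i)
  m=1: -0.250620+0.102199i × -0.151798-0.129763i = +0.051305+0.017008i  (running Σ = +0.223692+0.000000i)
Σ over m = +0.223692+0.000000i; ×(4π/3) → +0.936997+0.000000i. Real part: 0.936997

0.936997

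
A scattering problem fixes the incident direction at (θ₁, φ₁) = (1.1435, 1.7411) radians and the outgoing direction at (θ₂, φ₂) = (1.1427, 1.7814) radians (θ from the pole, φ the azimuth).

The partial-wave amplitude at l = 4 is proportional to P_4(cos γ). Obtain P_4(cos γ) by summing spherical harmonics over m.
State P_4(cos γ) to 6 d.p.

0.993284

Term-by-term m-sum for l=4 (normalisation 4π/9 = 1.396263):
  [-4]  conj(Y_{4,-4})(Ω₁) = 0.23583 + 0.19118j ; Y_{4,-4}(Ω₂) = 0.20179 - 0.22622j ; Δ = 0.09084 - 0.01477j
  [-3]  conj(Y_{4,-3})(Ω₁) = 0.19119 - 0.34107j ; Y_{4,-3}(Ω₂) = 0.23108 + 0.31573j ; Δ = 0.15186 - 0.01845j
  [-2]  conj(Y_{4,-2})(Ω₁) = -0.05280 - 0.01871j ; Y_{4,-2}(Ω₂) = -0.05215 + 0.02336j ; Δ = 0.00319 - 0.00026j
  [-1]  conj(Y_{4,-1})(Ω₁) = 0.05437 - 0.31614j ; Y_{4,-1}(Ω₂) = 0.06699 + 0.31339j ; Δ = 0.10272 - 0.00414j
  [+0]  conj(Y_{4,0})(Ω₁) = -0.11846 + 0.00000j ; Y_{4,0}(Ω₂) = -0.11961 + 0.00000j ; Δ = 0.01417 + 0.00000j
  [+1]  conj(Y_{4,1})(Ω₁) = -0.05437 - 0.31614j ; Y_{4,1}(Ω₂) = -0.06699 + 0.31339j ; Δ = 0.10272 + 0.00414j
  [+2]  conj(Y_{4,2})(Ω₁) = -0.05280 + 0.01871j ; Y_{4,2}(Ω₂) = -0.05215 - 0.02336j ; Δ = 0.00319 + 0.00026j
  [+3]  conj(Y_{4,3})(Ω₁) = -0.19119 - 0.34107j ; Y_{4,3}(Ω₂) = -0.23108 + 0.31573j ; Δ = 0.15186 + 0.01845j
  [+4]  conj(Y_{4,4})(Ω₁) = 0.23583 - 0.19118j ; Y_{4,4}(Ω₂) = 0.20179 + 0.22622j ; Δ = 0.09084 + 0.01477j
Σ over m = 0.71139 + 0.00000j; ×(4π/9) → 0.99328 + 0.00000j. Real part: 0.993284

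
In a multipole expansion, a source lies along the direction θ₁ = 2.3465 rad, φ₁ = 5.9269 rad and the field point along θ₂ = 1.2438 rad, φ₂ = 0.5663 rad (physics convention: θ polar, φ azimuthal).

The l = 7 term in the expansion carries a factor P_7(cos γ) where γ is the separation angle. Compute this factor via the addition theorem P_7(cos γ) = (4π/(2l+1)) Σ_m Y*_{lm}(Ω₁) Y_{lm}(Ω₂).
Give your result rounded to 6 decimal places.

Expand P_7 via completeness: Σ_{m} conj(Y_{7,m}) at Ω₁ times Y_{7,m} at Ω₂ —
  m=-7: -0.03770 - 0.02852j × -0.23241 + 0.25033j = 0.01590 - 0.00281j  (running Σ = 0.01590 - 0.00281j)
  m=-6: 0.09316 + 0.14633j × -0.41934 + 0.10985j = -0.05514 - 0.05113j  (running Σ = -0.03924 - 0.05394j)
  m=-5: -0.07646 - 0.35764j × -0.09081 - 0.02910j = -0.00346 + 0.03470j  (running Σ = -0.04270 - 0.01924j)
  m=-4: -0.06537 + 0.44564j × 0.20125 + 0.24166j = -0.12085 + 0.07389j  (running Σ = -0.16355 + 0.05465j)
  m=-3: 0.09718 - 0.17706j × 0.02745 + 0.21314j = 0.04041 + 0.01585j  (running Σ = -0.12315 + 0.07050j)
  m=-2: 0.19252 - 0.16634j × 0.09893 - 0.21114j = -0.01607 - 0.05711j  (running Σ = -0.13922 + 0.01339j)
  m=-1: -0.30945 + 0.11517j × 0.21083 - 0.13404j = -0.04981 + 0.06576j  (running Σ = -0.18903 + 0.07915j)
  m=0: -0.16330 + 0.00000j × -0.20632 + 0.00000j = 0.03369 + 0.00000j  (running Σ = -0.15534 + 0.07915j)
  m=1: 0.30945 + 0.11517j × -0.21083 - 0.13404j = -0.04981 - 0.06576j  (running Σ = -0.20514 + 0.01339j)
  m=2: 0.19252 + 0.16634j × 0.09893 + 0.21114j = -0.01607 + 0.05711j  (running Σ = -0.22121 + 0.07050j)
  m=3: -0.09718 - 0.17706j × -0.02745 + 0.21314j = 0.04041 - 0.01585j  (running Σ = -0.18081 + 0.05465j)
  m=4: -0.06537 - 0.44564j × 0.20125 - 0.24166j = -0.12085 - 0.07389j  (running Σ = -0.30166 - 0.01924j)
  m=5: 0.07646 - 0.35764j × 0.09081 - 0.02910j = -0.00346 - 0.03470j  (running Σ = -0.30512 - 0.05394j)
  m=6: 0.09316 - 0.14633j × -0.41934 - 0.10985j = -0.05514 + 0.05113j  (running Σ = -0.36026 - 0.00281j)
  m=7: 0.03770 - 0.02852j × 0.23241 + 0.25033j = 0.01590 + 0.00281j  (running Σ = -0.34436 - 0.00000j)
Total Σ_m = -0.34436 - 0.00000j. Multiply by 0.837758: -0.28849 - 0.00000j. P_7(cos γ) = -0.288492

-0.288492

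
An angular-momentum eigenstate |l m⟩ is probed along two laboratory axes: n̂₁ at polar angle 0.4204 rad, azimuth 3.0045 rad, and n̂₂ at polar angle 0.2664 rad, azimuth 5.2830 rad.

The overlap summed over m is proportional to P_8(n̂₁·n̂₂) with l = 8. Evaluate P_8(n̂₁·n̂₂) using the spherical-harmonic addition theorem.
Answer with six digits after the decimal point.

Expand P_8 via completeness: Σ_{m} conj(Y_{8,m}) at Ω₁ times Y_{8,m} at Ω₂ —
  m=-8: +0.000181-0.000353i × -0.000002+0.000012i = +0.000000+0.000000i  (running Σ = +0.000000+0.000000i)
  m=-7: -0.002037+0.002907i × +0.000131+0.000115i = -0.000001+0.000000i  (running Σ = -0.000001+0.000000i)
  m=-6: +0.013612-0.014663i × +0.001560-0.000452i = +0.000015-0.000029i  (running Σ = +0.000014-0.000029i)
  m=-5: -0.061827+0.050559i × +0.003094-0.010423i = +0.000336+0.000801i  (running Σ = +0.000350+0.000772i)
  m=-4: +0.196077-0.119777i × -0.035131-0.040736i = -0.011768-0.003780i  (running Σ = -0.011418-0.003008i)
  m=-3: -0.418398+0.182485i × -0.191544+0.027195i = +0.075179-0.046332i  (running Σ = +0.063761-0.049340i)
  m=-2: +0.515035-0.144863i × -0.196711+0.429400i = -0.039108+0.249652i  (running Σ = +0.024653+0.200312i)
  m=-1: -0.127729+0.017621i × +0.345492+0.538291i = -0.053615-0.062667i  (running Σ = -0.028962+0.137645i)
  m=0: -0.459556-0.000000i × +0.086763+0.000000i = -0.039872-0.000000i  (running Σ = -0.068834+0.137645i)
  m=1: +0.127729+0.017621i × -0.345492+0.538291i = -0.053615+0.062667i  (running Σ = -0.122449+0.200312i)
  m=2: +0.515035+0.144863i × -0.196711-0.429400i = -0.039108-0.249652i  (running Σ = -0.161557-0.049340i)
  m=3: +0.418398+0.182485i × +0.191544+0.027195i = +0.075179+0.046332i  (running Σ = -0.086378-0.003008i)
  m=4: +0.196077+0.119777i × -0.035131+0.040736i = -0.011768+0.003780i  (running Σ = -0.098146+0.000772i)
  m=5: +0.061827+0.050559i × -0.003094-0.010423i = +0.000336-0.000801i  (running Σ = -0.097810-0.000029i)
  m=6: +0.013612+0.014663i × +0.001560+0.000452i = +0.000015+0.000029i  (running Σ = -0.097796+0.000000i)
  m=7: +0.002037+0.002907i × -0.000131+0.000115i = -0.000001-0.000000i  (running Σ = -0.097796+0.000000i)
  m=8: +0.000181+0.000353i × -0.000002-0.000012i = +0.000000-0.000000i  (running Σ = -0.097796-0.000000i)
Σ over m = -0.097796-0.000000i; ×(4π/17) → -0.072291-0.000000i. Real part: -0.072291

-0.072291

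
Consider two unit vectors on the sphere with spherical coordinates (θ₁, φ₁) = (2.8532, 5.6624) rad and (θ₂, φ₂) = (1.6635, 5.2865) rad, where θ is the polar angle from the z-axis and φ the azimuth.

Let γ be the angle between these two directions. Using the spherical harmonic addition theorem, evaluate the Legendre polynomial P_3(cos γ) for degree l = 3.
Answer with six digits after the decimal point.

-0.419059

Term-by-term m-sum for l=3 (normalisation 4π/7 = 1.795196):
  m=-3: Y*=-0.002759-0.009194i  Y=-0.407152+0.062175i  product +0.001695+0.003572i
  m=-2: Y*=-0.025624+0.074998i  Y=+0.038466-0.085545i  product +0.005430+0.005077i
  m=-1: Y*=+0.268827-0.192237i  Y=-0.167274-0.258624i  product -0.094685-0.037369i
  m=+0: Y*=-0.570832-0.000000i  Y=+0.102156+0.000000i  product -0.058314-0.000000i
  m=+1: Y*=-0.268827-0.192237i  Y=+0.167274-0.258624i  product -0.094685+0.037369i
  m=+2: Y*=-0.025624-0.074998i  Y=+0.038466+0.085545i  product +0.005430-0.005077i
  m=+3: Y*=+0.002759-0.009194i  Y=+0.407152+0.062175i  product +0.001695-0.003572i
Σ over m = -0.233433+0.000000i; ×(4π/7) → -0.419059+0.000000i. Real part: -0.419059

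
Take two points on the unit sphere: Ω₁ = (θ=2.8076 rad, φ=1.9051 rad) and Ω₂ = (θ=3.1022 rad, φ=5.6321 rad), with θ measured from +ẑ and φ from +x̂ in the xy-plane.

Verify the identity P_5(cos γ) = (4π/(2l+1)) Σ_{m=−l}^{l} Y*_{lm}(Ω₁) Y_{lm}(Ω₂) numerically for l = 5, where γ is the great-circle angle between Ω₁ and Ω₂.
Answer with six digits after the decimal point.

Addition theorem: P_5(cos γ) = (4π/11) Σ_m Y*_{lm}(Ω₁) Y_{lm}(Ω₂), m = −5…5:
  m=-5: Y*=-0.001748-0.000177i  Y=-0.000000-0.000000i  product +0.000000+0.000000i
  m=-4: Y*=-0.003707-0.015579i  Y=+0.000003-0.000002i  product -0.000000-0.000000i
  m=-3: Y*=+0.072257-0.046099i  Y=-0.000063+0.000157i  product +0.000003+0.000014i
  m=-2: Y*=+0.226503+0.178935i  Y=-0.001391-0.005053i  product +0.000589-0.001393i
  m=-1: Y*=-0.180293+0.519068i  Y=+0.079830+0.060824i  product -0.045964+0.030471i
  m=+0: Y*=-0.299373-0.000000i  Y=-0.924745+0.000000i  product +0.276843+0.000000i
  m=+1: Y*=+0.180293+0.519068i  Y=-0.079830+0.060824i  product -0.045964-0.030471i
  m=+2: Y*=+0.226503-0.178935i  Y=-0.001391+0.005053i  product +0.000589+0.001393i
  m=+3: Y*=-0.072257-0.046099i  Y=+0.000063+0.000157i  product +0.000003-0.000014i
  m=+4: Y*=-0.003707+0.015579i  Y=+0.000003+0.000002i  product -0.000000+0.000000i
  m=+5: Y*=+0.001748-0.000177i  Y=+0.000000-0.000000i  product +0.000000-0.000000i
Total Σ_m = +0.186098+0.000000i. Multiply by 1.142397: +0.212598+0.000000i. P_5(cos γ) = 0.212598

0.212598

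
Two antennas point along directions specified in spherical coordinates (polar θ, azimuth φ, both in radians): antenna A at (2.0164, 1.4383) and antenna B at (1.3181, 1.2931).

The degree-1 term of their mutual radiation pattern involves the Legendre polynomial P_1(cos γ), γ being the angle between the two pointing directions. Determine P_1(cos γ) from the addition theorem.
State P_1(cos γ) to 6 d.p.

Addition theorem: P_1(cos γ) = (4π/3) Σ_m Y*_{lm}(Ω₁) Y_{lm}(Ω₂), m = −1…1:
  m=-1: 0.04119 + 0.30902j × 0.09171 - 0.32171j = 0.10319 + 0.01509j  (running Σ = 0.10319 + 0.01509j)
  m=0: -0.21059 + 0.00000j × 0.12216 + 0.00000j = -0.02573 + 0.00000j  (running Σ = 0.07747 + 0.01509j)
  m=1: -0.04119 + 0.30902j × -0.09171 - 0.32171j = 0.10319 - 0.01509j  (running Σ = 0.18066 + 0.00000j)
Accumulated sum 0.18066 + 0.00000j; after 4π/(2l+1) scaling, 0.75674 + 0.00000j ⇒ P_1 = 0.756742

0.756742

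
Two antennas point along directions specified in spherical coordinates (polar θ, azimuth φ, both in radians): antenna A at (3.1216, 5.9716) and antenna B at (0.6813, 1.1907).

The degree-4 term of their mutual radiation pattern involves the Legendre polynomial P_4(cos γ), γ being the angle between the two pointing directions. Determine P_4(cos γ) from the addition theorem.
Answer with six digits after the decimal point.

-0.297333

Expand P_4 via completeness: Σ_{m} conj(Y_{4,m}) at Ω₁ times Y_{4,m} at Ω₂ —
  [-4]  conj(Y_{4,-4})(Ω₁) = (0.000000, -0.000000) ; Y_{4,-4}(Ω₂) = (0.003508, 0.069537) ; Δ = (0.000000, 0.000000)
  [-3]  conj(Y_{4,-3})(Ω₁) = (-0.000006, 0.000008) ; Y_{4,-3}(Ω₂) = (-0.220717, 0.101361) ; Δ = (0.000000, -0.000002)
  [-2]  conj(Y_{4,-2})(Ω₁) = (0.000651, -0.000468) ; Y_{4,-2}(Ω₂) = (-0.309967, -0.294722) ; Δ = (-0.000340, -0.000047)
  [-1]  conj(Y_{4,-1})(Ω₁) = (-0.035977, 0.011587) ; Y_{4,-1}(Ω₂) = (0.105050, -0.262938) ; Δ = (-0.000733, 0.010677)
  [+0]  conj(Y_{4,0})(Ω₁) = (0.844594, -0.000000) ; Y_{4,0}(Ω₂) = (-0.249594, 0.000000) ; Δ = (-0.210806, 0.000000)
  [+1]  conj(Y_{4,1})(Ω₁) = (0.035977, 0.011587) ; Y_{4,1}(Ω₂) = (-0.105050, -0.262938) ; Δ = (-0.000733, -0.010677)
  [+2]  conj(Y_{4,2})(Ω₁) = (0.000651, 0.000468) ; Y_{4,2}(Ω₂) = (-0.309967, 0.294722) ; Δ = (-0.000340, 0.000047)
  [+3]  conj(Y_{4,3})(Ω₁) = (0.000006, 0.000008) ; Y_{4,3}(Ω₂) = (0.220717, 0.101361) ; Δ = (0.000000, 0.000002)
  [+4]  conj(Y_{4,4})(Ω₁) = (0.000000, 0.000000) ; Y_{4,4}(Ω₂) = (0.003508, -0.069537) ; Δ = (0.000000, -0.000000)
Σ over m = (-0.212949, 0.000000); ×(4π/9) → (-0.297333, 0.000000). Real part: -0.297333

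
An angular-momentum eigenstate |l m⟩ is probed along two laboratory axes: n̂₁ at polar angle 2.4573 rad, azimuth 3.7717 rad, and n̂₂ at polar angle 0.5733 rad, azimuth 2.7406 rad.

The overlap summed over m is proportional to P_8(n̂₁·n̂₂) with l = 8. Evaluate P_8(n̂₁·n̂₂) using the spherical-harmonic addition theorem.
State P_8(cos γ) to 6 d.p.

-0.139553

Summing Y*_{l m}(θ₁,φ₁)·Y_{l m}(θ₂,φ₂) over m ∈ [−8, 8]; prefactor 4π/(2·8+1) = 0.739198:
  m=-8: (0.004239, -0.012437) × (-0.003853, -0.000256) = (-0.000020, 0.000047)  (running Σ = (-0.000020, 0.000047))
  m=-7: (-0.019141, -0.061519) × (0.022598, -0.007858) = (-0.000916, -0.001240)  (running Σ = (-0.000935, -0.001193))
  m=-6: (-0.154330, -0.114678) × (-0.068133, 0.061668) = (0.017587, -0.001704)  (running Σ = (0.016651, -0.002897))
  m=-5: (-0.381945, -0.003416) × (0.102360, -0.220758) = (-0.039850, 0.083968)  (running Σ = (-0.023199, 0.081071))
  m=-4: (-0.387486, 0.277311) × (-0.014596, 0.439824) = (-0.116312, -0.174473)  (running Σ = (-0.139511, -0.093402))
  m=-3: (-0.077795, 0.235127) × (-0.171673, -0.445491) = (0.118102, -0.005708)  (running Σ = (-0.021409, -0.099110))
  m=-2: (-0.070323, -0.219096) × (0.087984, 0.090953) = (0.013740, -0.025673)  (running Σ = (-0.007669, -0.124784))
  m=-1: (-0.303257, -0.221159) × (0.340536, 0.144375) = (-0.071340, -0.119095)  (running Σ = (-0.079009, -0.243879))
  m=0: (0.118443, -0.000000) × (-0.259806, 0.000000) = (-0.030772, 0.000000)  (running Σ = (-0.109781, -0.243879))
  m=1: (0.303257, -0.221159) × (-0.340536, 0.144375) = (-0.071340, 0.119095)  (running Σ = (-0.181121, -0.124784))
  m=2: (-0.070323, 0.219096) × (0.087984, -0.090953) = (0.013740, 0.025673)  (running Σ = (-0.167381, -0.099110))
  m=3: (0.077795, 0.235127) × (0.171673, -0.445491) = (0.118102, 0.005708)  (running Σ = (-0.049279, -0.093402))
  m=4: (-0.387486, -0.277311) × (-0.014596, -0.439824) = (-0.116312, 0.174473)  (running Σ = (-0.165591, 0.081071))
  m=5: (0.381945, -0.003416) × (-0.102360, -0.220758) = (-0.039850, -0.083968)  (running Σ = (-0.205441, -0.002897))
  m=6: (-0.154330, 0.114678) × (-0.068133, -0.061668) = (0.017587, 0.001704)  (running Σ = (-0.187854, -0.001193))
  m=7: (0.019141, -0.061519) × (-0.022598, -0.007858) = (-0.000916, 0.001240)  (running Σ = (-0.188770, 0.000047))
  m=8: (0.004239, 0.012437) × (-0.003853, 0.000256) = (-0.000020, -0.000047)  (running Σ = (-0.188790, -0.000000))
Σ over m = (-0.188790, -0.000000); ×(4π/17) → (-0.139553, -0.000000). Real part: -0.139553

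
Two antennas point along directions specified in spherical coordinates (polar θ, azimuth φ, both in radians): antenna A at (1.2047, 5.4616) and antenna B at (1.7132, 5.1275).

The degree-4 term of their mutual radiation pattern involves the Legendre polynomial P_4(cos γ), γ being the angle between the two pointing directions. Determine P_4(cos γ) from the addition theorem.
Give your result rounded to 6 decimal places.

-0.160102

Addition theorem: P_4(cos γ) = (4π/9) Σ_m Y*_{lm}(Ω₁) Y_{lm}(Ω₂), m = −4…4:
  term(m=-4) = (0.033195, 0.139016)   from Y*(Ω₁)=(-0.332865, 0.048521), Y(Ω₂)=(-0.038039, -0.423179)
  term(m=-3) = (-0.033835, -0.052963)   from Y*(Ω₁)=(-0.284352, -0.228460), Y(Ω₂)=(0.163256, 0.055093)
  term(m=-2) = (0.006639, 0.005240)   from Y*(Ω₁)=(0.002172, 0.029958), Y(Ω₂)=(0.189978, -0.207821)
  term(m=-1) = (-0.059695, -0.020721)   from Y*(Ω₁)=(-0.226484, 0.243498), Y(Ω₂)=(0.076632, 0.173878)
  term(m=+0) = (-0.007271, -0.000000)   from Y*(Ω₁)=(-0.028520, -0.000000), Y(Ω₂)=(0.254936, 0.000000)
  term(m=+1) = (-0.059695, 0.020721)   from Y*(Ω₁)=(0.226484, 0.243498), Y(Ω₂)=(-0.076632, 0.173878)
  term(m=+2) = (0.006639, -0.005240)   from Y*(Ω₁)=(0.002172, -0.029958), Y(Ω₂)=(0.189978, 0.207821)
  term(m=+3) = (-0.033835, 0.052963)   from Y*(Ω₁)=(0.284352, -0.228460), Y(Ω₂)=(-0.163256, 0.055093)
  term(m=+4) = (0.033195, -0.139016)   from Y*(Ω₁)=(-0.332865, -0.048521), Y(Ω₂)=(-0.038039, 0.423179)
Accumulated sum (-0.114665, 0.000000); after 4π/(2l+1) scaling, (-0.160102, 0.000000) ⇒ P_4 = -0.160102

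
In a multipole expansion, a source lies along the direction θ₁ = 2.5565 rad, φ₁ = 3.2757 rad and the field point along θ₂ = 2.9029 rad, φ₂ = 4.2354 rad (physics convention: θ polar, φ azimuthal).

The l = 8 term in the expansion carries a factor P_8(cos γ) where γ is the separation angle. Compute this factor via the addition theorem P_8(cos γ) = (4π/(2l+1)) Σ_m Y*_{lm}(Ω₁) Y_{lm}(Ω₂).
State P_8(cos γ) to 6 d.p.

-0.394225

Addition theorem: P_8(cos γ) = (4π/17) Σ_m Y*_{lm}(Ω₁) Y_{lm}(Ω₂), m = −8…8:
  [-8]  conj(Y_{8,-8})(Ω₁) = 0.00213 + 0.00392j ; Y_{8,-8}(Ω₂) = -0.00000 - 0.00000j ; Δ = 0.00000 - 0.00000j
  [-7]  conj(Y_{8,-7})(Ω₁) = 0.01591 + 0.02173j ; Y_{8,-7}(Ω₂) = 0.00002 - 0.00008j ; Δ = 0.00000 - 0.00000j
  [-6]  conj(Y_{8,-6})(Ω₁) = 0.06980 + 0.07254j ; Y_{8,-6}(Ω₂) = 0.00083 - 0.00024j ; Δ = 0.00008 + 0.00004j
  [-5]  conj(Y_{8,-5})(Ω₁) = 0.20261 + 0.16070j ; Y_{8,-5}(Ω₂) = 0.00447 + 0.00474j ; Δ = 0.00014 + 0.00168j
  [-4]  conj(Y_{8,-4})(Ω₁) = 0.38753 + 0.23042j ; Y_{8,-4}(Ω₂) = -0.01203 + 0.03431j ; Δ = -0.01257 + 0.01052j
  [-3]  conj(Y_{8,-3})(Ω₁) = 0.42525 + 0.18096j ; Y_{8,-3}(Ω₂) = -0.14679 + 0.02066j ; Δ = -0.06616 - 0.01778j
  [-2]  conj(Y_{8,-2})(Ω₁) = 0.08229 + 0.02262j ; Y_{8,-2}(Ω₂) = -0.24020 - 0.33873j ; Δ = -0.01211 - 0.03331j
  [-1]  conj(Y_{8,-1})(Ω₁) = -0.38368 - 0.05177j ; Y_{8,-1}(Ω₂) = 0.30849 - 0.59693j ; Δ = -0.14926 + 0.21307j
  [+0]  conj(Y_{8,0})(Ω₁) = -0.22190 + 0.00000j ; Y_{8,0}(Ω₂) = 0.24143 + 0.00000j ; Δ = -0.05357 + 0.00000j
  [+1]  conj(Y_{8,1})(Ω₁) = 0.38368 - 0.05177j ; Y_{8,1}(Ω₂) = -0.30849 - 0.59693j ; Δ = -0.14926 - 0.21307j
  [+2]  conj(Y_{8,2})(Ω₁) = 0.08229 - 0.02262j ; Y_{8,2}(Ω₂) = -0.24020 + 0.33873j ; Δ = -0.01211 + 0.03331j
  [+3]  conj(Y_{8,3})(Ω₁) = -0.42525 + 0.18096j ; Y_{8,3}(Ω₂) = 0.14679 + 0.02066j ; Δ = -0.06616 + 0.01778j
  [+4]  conj(Y_{8,4})(Ω₁) = 0.38753 - 0.23042j ; Y_{8,4}(Ω₂) = -0.01203 - 0.03431j ; Δ = -0.01257 - 0.01052j
  [+5]  conj(Y_{8,5})(Ω₁) = -0.20261 + 0.16070j ; Y_{8,5}(Ω₂) = -0.00447 + 0.00474j ; Δ = 0.00014 - 0.00168j
  [+6]  conj(Y_{8,6})(Ω₁) = 0.06980 - 0.07254j ; Y_{8,6}(Ω₂) = 0.00083 + 0.00024j ; Δ = 0.00008 - 0.00004j
  [+7]  conj(Y_{8,7})(Ω₁) = -0.01591 + 0.02173j ; Y_{8,7}(Ω₂) = -0.00002 - 0.00008j ; Δ = 0.00000 + 0.00000j
  [+8]  conj(Y_{8,8})(Ω₁) = 0.00213 - 0.00392j ; Y_{8,8}(Ω₂) = -0.00000 + 0.00000j ; Δ = 0.00000 + 0.00000j
Total Σ_m = -0.53331 - 0.00000j. Multiply by 0.739198: -0.39422 - 0.00000j. P_8(cos γ) = -0.394225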